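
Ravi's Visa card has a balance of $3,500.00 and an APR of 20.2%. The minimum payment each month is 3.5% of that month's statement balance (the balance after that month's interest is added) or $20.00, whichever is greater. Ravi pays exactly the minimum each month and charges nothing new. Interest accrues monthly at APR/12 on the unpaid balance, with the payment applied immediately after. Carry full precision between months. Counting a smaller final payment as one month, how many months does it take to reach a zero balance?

135 months

Monthly rate r = 20.2%/12 = 1.68333% = 0.0168333.
While 3.5% of the post-interest balance exceeds $20.00, each month B ← (B·(1+r))·(1 − 0.035), i.e. B shrinks by the factor (1+r)·0.965 = 0.98124.
This holds for months 1–97. Entering month 98 the balance is $557.76; 3.5% of the post-interest balance is now below $20.00, so the flat $20.00 minimum applies from here.
From month 98 a fixed $20.00 at rate r clears $557.76 in 38 more payments. Total: 97 + 38 = 135 months.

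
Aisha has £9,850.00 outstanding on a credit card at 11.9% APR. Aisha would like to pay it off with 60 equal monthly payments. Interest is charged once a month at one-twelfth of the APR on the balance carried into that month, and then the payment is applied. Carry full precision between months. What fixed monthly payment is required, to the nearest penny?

Monthly rate r = 11.9%/12 = 0.991667% = 0.00991667.
Level-payment amortization: P = B₀·r / (1 − (1+r)^(−n)) = 9850.00·0.00991667 / (1 − 1.00992^(−60)).
Denominator 1 − (1+r)^(−60) = 0.446818517.
P = 97.6792 / 0.446818517 ≈ 218.61.

£218.61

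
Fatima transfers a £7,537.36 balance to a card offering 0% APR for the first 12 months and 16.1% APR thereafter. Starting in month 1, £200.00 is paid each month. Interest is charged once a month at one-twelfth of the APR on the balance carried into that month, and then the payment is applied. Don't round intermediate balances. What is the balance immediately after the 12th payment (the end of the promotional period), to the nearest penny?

Promo months 1–12 at r₀ = 0%/12 = 0; months 13+ at r₁ = 16.1%/12 = 0.0134167.
After month 12 (no interest yet): B = £7,537.36 − 12·£200.00 = £5,137.36.

£5,137.36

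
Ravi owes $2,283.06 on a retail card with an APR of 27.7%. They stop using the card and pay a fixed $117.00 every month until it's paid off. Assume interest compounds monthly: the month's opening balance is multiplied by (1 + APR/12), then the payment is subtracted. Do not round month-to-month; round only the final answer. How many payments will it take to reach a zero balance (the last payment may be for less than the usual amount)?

Monthly rate r = 27.7%/12 = 2.30833% = 0.0230833.
Recurrence: B ← B·(1+r) − $117.00.
Month 1: interest $52.70; balance after payment $2,218.76.
Month 2: interest $51.22; balance after payment $2,152.98.
Closed form: n = −ln(1 − rB₀/P)/ln(1+r) = −ln(0.54957)/ln(1.02308) ≈ 26.231, so the balance reaches zero during payment 27.

27 payments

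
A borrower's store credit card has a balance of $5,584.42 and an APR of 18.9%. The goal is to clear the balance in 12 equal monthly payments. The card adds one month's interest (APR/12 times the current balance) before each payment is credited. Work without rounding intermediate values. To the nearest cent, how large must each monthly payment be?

$514.37

Monthly rate r = 18.9%/12 = 1.575% = 0.01575.
Level-payment amortization: P = B₀·r / (1 − (1+r)^(−n)) = 5584.42·0.01575 / (1 − 1.01575^(−12)).
Denominator 1 − (1+r)^(−12) = 0.170993324.
P = 87.9546 / 0.170993324 ≈ 514.37.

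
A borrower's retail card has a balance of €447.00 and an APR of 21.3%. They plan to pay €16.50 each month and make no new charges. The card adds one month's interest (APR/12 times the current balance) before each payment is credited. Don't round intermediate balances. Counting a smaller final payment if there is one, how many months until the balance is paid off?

38 payments

Monthly rate r = 21.3%/12 = 1.775% = 0.01775.
Recurrence: B ← B·(1+r) − €16.50.
Month 1: interest €7.93; balance after payment €438.43.
Month 2: interest €7.78; balance after payment €429.72.
Closed form: n = −ln(1 − rB₀/P)/ln(1+r) = −ln(0.51914)/ln(1.01775) ≈ 37.261, so the balance reaches zero during payment 38.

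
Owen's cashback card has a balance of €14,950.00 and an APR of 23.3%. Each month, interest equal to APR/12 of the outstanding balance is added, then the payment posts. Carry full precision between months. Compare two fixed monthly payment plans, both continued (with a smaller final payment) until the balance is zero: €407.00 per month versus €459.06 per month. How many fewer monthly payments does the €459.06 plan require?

12 fewer payments

Monthly rate r = 23.3%/12 = 1.94167% = 0.0194167.
At €407.00/mo: n = ⌈−ln(1 − rB₀/P)/ln(1+r)⌉ = 65 payments (last €386.89); total interest = total paid − €14,950.00 = €11,484.89.
At €459.06/mo: 53 payments (last €14.22); total interest €8,935.34.
Payments saved = 65 − 53 = 12.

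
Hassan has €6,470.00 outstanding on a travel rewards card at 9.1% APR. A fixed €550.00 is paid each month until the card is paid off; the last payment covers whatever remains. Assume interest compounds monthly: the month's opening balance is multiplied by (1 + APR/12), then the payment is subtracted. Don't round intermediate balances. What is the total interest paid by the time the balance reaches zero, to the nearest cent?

Monthly rate r = 9.1%/12 = 0.758333% = 0.00758333.
Payoff takes n = ⌈−ln(1 − rB₀/P)/ln(1+r)⌉ = ⌈12.368⌉ = 13 payments; the last is €203.13.
Total paid = 12·€550.00 + €203.13 = €6,803.13.
Total interest = total paid − principal = €6,803.13 − €6,470.00 = €333.13.

€333.13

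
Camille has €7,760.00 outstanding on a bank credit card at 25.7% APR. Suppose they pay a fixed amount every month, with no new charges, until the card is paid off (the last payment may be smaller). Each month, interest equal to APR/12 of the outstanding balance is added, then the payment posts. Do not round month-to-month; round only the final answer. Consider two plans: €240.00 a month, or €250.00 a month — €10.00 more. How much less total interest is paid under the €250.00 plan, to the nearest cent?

€460.92

Monthly rate r = 25.7%/12 = 2.14167% = 0.0214167.
At €240.00/mo: n = ⌈−ln(1 − rB₀/P)/ln(1+r)⌉ = 56 payments (last €155.85); total interest = total paid − €7,760.00 = €5,595.85.
At €250.00/mo: 52 payments (last €144.93); total interest €5,134.93.
Interest saved = €5,595.85 − €5,134.93 = €460.92.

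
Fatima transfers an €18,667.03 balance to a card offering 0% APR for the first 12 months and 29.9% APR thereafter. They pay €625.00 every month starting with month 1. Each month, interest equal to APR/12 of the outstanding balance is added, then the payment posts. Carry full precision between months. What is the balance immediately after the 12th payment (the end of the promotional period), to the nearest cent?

Promo months 1–12 at r₀ = 0%/12 = 0; months 13+ at r₁ = 29.9%/12 = 0.0249167.
After month 12 (no interest yet): B = €18,667.03 − 12·€625.00 = €11,167.03.

€11,167.03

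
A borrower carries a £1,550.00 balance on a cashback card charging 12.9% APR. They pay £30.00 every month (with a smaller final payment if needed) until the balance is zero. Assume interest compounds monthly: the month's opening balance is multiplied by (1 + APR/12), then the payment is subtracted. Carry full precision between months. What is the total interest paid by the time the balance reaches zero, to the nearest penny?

Monthly rate r = 12.9%/12 = 1.075% = 0.01075.
Payoff takes n = ⌈−ln(1 − rB₀/P)/ln(1+r)⌉ = ⌈75.811⌉ = 76 payments; the last is £24.35.
Total paid = 75·£30.00 + £24.35 = £2,274.35.
Total interest = total paid − principal = £2,274.35 − £1,550.00 = £724.35.

£724.35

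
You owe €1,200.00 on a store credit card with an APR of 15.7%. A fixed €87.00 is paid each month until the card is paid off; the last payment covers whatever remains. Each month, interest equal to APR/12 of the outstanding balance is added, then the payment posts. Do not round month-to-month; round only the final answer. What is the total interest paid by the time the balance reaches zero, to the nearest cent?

€132.12

Monthly rate r = 15.7%/12 = 1.30833% = 0.0130833.
Payoff takes n = ⌈−ln(1 − rB₀/P)/ln(1+r)⌉ = ⌈15.310⌉ = 16 payments; the last is €27.12.
Total paid = 15·€87.00 + €27.12 = €1,332.12.
Total interest = total paid − principal = €1,332.12 − €1,200.00 = €132.12.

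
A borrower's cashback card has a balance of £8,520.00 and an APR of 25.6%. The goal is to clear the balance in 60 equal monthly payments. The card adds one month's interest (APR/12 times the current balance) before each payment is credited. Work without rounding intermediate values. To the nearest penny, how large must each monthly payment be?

Monthly rate r = 25.6%/12 = 2.13333% = 0.0213333.
Level-payment amortization: P = B₀·r / (1 − (1+r)^(−n)) = 8520.00·0.0213333 / (1 − 1.02133^(−60)).
Denominator 1 − (1+r)^(−60) = 0.718194396.
P = 181.76 / 0.718194396 ≈ 253.08.

£253.08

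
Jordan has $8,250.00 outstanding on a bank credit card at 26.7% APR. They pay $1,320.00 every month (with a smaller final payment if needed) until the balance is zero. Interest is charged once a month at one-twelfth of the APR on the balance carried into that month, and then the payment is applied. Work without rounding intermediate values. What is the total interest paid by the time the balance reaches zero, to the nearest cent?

$733.80

Monthly rate r = 26.7%/12 = 2.225% = 0.02225.
Payoff takes n = ⌈−ln(1 − rB₀/P)/ln(1+r)⌉ = ⌈6.804⌉ = 7 payments; the last is $1,063.80.
Total paid = 6·$1,320.00 + $1,063.80 = $8,983.80.
Total interest = total paid − principal = $8,983.80 − $8,250.00 = $733.80.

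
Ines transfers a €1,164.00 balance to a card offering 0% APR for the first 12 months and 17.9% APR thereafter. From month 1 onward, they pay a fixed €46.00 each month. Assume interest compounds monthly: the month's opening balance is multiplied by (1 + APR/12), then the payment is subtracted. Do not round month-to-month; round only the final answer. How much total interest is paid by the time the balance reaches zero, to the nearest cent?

Promo months 1–12 at r₀ = 0%/12 = 0; months 13+ at r₁ = 17.9%/12 = 0.0149167.
After month 12 (no interest yet): B = €1,164.00 − 12·€46.00 = €612.00.
Then at r₁ with €46.00/mo: n₂ = −ln(1 − r₁·B/P)/ln(1+r₁) ≈ 14.94 → 15 more payments.
Total paid = 26·€46.00 + €43.28 = €1,239.28; interest = €1,239.28 − €1,164.00 = €75.28.

€75.28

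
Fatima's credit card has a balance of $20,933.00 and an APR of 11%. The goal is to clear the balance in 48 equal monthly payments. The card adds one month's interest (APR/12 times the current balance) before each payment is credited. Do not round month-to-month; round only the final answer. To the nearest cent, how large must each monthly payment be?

$541.02

Monthly rate r = 11%/12 = 0.916667% = 0.00916667.
Level-payment amortization: P = B₀·r / (1 − (1+r)^(−n)) = 20933.00·0.00916667 / (1 − 1.00917^(−48)).
Denominator 1 − (1+r)^(−48) = 0.35467136.
P = 191.886 / 0.35467136 ≈ 541.02.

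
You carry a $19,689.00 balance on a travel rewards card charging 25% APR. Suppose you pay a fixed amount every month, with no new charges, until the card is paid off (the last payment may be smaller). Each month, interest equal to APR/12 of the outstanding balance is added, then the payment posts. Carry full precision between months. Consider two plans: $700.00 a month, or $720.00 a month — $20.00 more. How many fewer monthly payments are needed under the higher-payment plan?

2 fewer payments

Monthly rate r = 25%/12 = 2.08333% = 0.0208333.
At $700.00/mo: n = ⌈−ln(1 − rB₀/P)/ln(1+r)⌉ = 43 payments (last $538.90); total interest = total paid − $19,689.00 = $10,249.90.
At $720.00/mo: 41 payments (last $647.11); total interest $9,758.11.
Payments saved = 43 − 41 = 2.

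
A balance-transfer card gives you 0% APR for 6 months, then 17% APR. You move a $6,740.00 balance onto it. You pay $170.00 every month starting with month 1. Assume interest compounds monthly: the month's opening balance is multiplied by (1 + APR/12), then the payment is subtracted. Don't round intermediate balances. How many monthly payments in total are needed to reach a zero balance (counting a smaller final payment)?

Promo months 1–6 at r₀ = 0%/12 = 0; months 7+ at r₁ = 17%/12 = 0.0141667.
After month 6 (no interest yet): B = $6,740.00 − 6·$170.00 = $5,720.00.
Then at r₁ with $170.00/mo: n₂ = −ln(1 − r₁·B/P)/ln(1+r₁) ≈ 46.03 → 47 more payments.

53 payments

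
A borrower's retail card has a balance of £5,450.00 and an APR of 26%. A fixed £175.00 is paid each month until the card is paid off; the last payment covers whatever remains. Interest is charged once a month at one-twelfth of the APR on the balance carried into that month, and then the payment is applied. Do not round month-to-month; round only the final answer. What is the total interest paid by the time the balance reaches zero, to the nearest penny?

Monthly rate r = 26%/12 = 2.16667% = 0.0216667.
Payoff takes n = ⌈−ln(1 − rB₀/P)/ln(1+r)⌉ = ⌈52.399⌉ = 53 payments; the last is £70.36.
Total paid = 52·£175.00 + £70.36 = £9,170.36.
Total interest = total paid − principal = £9,170.36 − £5,450.00 = £3,720.36.

£3,720.36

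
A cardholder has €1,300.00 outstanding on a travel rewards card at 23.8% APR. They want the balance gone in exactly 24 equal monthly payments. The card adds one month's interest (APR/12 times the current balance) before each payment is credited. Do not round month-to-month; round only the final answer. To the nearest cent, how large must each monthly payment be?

Monthly rate r = 23.8%/12 = 1.98333% = 0.0198333.
Level-payment amortization: P = B₀·r / (1 − (1+r)^(−n)) = 1300.00·0.0198333 / (1 − 1.01983^(−24)).
Denominator 1 − (1+r)^(−24) = 0.375835402.
P = 25.7833 / 0.375835402 ≈ 68.60.

€68.60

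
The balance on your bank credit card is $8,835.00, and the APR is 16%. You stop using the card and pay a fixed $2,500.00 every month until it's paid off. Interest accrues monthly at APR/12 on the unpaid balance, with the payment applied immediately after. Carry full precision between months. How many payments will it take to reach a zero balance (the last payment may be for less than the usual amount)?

Monthly rate r = 16%/12 = 1.33333% = 0.0133333.
Recurrence: B ← B·(1+r) − $2,500.00.
Month 1: interest $117.80; balance after payment $6,452.80.
Month 2: interest $86.04; balance after payment $4,038.84.
Month 3: interest $53.85; balance after payment $1,592.69.
Month 4: interest $21.24; balance after payment $0.00.

4 months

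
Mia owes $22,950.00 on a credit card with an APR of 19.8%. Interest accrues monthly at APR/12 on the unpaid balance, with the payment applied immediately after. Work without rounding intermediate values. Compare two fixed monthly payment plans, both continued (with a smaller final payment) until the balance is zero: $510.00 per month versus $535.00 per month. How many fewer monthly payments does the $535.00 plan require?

Monthly rate r = 19.8%/12 = 1.65% = 0.0165.
At $510.00/mo: n = ⌈−ln(1 − rB₀/P)/ln(1+r)⌉ = 83 payments (last $460.85); total interest = total paid − $22,950.00 = $19,330.85.
At $535.00/mo: 76 payments (last $96.36); total interest $17,271.36.
Payments saved = 83 − 76 = 7.

7 fewer payments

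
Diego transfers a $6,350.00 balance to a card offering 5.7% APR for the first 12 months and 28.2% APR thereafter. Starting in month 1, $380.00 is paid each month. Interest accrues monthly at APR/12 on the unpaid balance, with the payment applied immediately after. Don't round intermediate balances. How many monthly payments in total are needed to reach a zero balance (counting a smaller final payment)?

18 months

Promo months 1–12 at r₀ = 5.7%/12 = 0.00475; months 13+ at r₁ = 28.2%/12 = 0.0235.
After month 12: iterate B ← B·(1+r₀) − $380.00 for 12 months → $2,040.52.
Then at r₁ with $380.00/mo: n₂ = −ln(1 − r₁·B/P)/ln(1+r₁) ≈ 5.81 → 6 more payments.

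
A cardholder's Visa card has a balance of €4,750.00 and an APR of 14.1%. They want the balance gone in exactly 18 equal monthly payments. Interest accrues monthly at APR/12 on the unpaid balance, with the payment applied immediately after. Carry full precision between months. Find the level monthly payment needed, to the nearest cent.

Monthly rate r = 14.1%/12 = 1.175% = 0.01175.
Level-payment amortization: P = B₀·r / (1 − (1+r)^(−n)) = 4750.00·0.01175 / (1 − 1.01175^(−18)).
Denominator 1 − (1+r)^(−18) = 0.189632221.
P = 55.8125 / 0.189632221 ≈ 294.32.

€294.32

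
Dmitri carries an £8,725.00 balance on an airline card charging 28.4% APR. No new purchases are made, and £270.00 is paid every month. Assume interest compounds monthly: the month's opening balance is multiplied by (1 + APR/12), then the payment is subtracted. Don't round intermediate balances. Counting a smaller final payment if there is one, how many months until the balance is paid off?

62 payments

Monthly rate r = 28.4%/12 = 2.36667% = 0.0236667.
Recurrence: B ← B·(1+r) − £270.00.
Month 1: interest £206.49; balance after payment £8,661.49.
Month 2: interest £204.99; balance after payment £8,596.48.
Closed form: n = −ln(1 − rB₀/P)/ln(1+r) = −ln(0.23522)/ln(1.02367) ≈ 61.872, so the balance reaches zero during payment 62.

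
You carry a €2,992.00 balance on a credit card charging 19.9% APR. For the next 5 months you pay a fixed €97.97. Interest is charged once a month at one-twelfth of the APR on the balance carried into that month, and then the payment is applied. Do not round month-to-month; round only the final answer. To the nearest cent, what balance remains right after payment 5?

Monthly rate r = 19.9%/12 = 1.65833% = 0.0165833.
Each month: B ← B·(1+r) − €97.97.
Month 1: interest €49.62; balance after payment €2,943.65.
Month 2: interest €48.82; balance after payment €2,894.49.
Month 3: interest €48.00; balance after payment €2,844.52.
Month 4: interest €47.17; balance after payment €2,793.72.
Month 5: interest €46.33; balance after payment €2,742.08.

€2,742.08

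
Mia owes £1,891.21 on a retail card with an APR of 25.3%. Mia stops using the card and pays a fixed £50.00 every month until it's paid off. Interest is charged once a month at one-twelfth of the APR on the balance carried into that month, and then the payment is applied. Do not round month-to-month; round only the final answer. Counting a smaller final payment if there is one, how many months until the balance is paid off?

Monthly rate r = 25.3%/12 = 2.10833% = 0.0210833.
Recurrence: B ← B·(1+r) − £50.00.
Month 1: interest £39.87; balance after payment £1,881.08.
Month 2: interest £39.66; balance after payment £1,870.74.
Closed form: n = −ln(1 − rB₀/P)/ln(1+r) = −ln(0.20254)/ln(1.02108) ≈ 76.534, so the balance reaches zero during payment 77.

77 months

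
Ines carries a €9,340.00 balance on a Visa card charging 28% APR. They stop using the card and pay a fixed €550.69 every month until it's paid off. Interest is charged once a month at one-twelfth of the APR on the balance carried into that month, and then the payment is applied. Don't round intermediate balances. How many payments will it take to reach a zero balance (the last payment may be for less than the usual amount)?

Monthly rate r = 28%/12 = 2.33333% = 0.0233333.
Recurrence: B ← B·(1+r) − €550.69.
Month 1: interest €217.93; balance after payment €9,007.24.
Month 2: interest €210.17; balance after payment €8,666.72.
Closed form: n = −ln(1 − rB₀/P)/ln(1+r) = −ln(0.60425)/ln(1.02333) ≈ 21.841, so the balance reaches zero during payment 22.

22 payments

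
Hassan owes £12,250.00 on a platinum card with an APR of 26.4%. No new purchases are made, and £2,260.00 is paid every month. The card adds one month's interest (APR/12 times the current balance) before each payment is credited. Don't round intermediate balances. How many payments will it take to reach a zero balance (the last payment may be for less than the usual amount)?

Monthly rate r = 26.4%/12 = 2.2% = 0.022.
Recurrence: B ← B·(1+r) − £2,260.00.
Month 1: interest £269.50; balance after payment £10,259.50.
Month 2: interest £225.71; balance after payment £8,225.21.
Month 3: interest £180.95; balance after payment £6,146.16.
Month 4: interest £135.22; balance after payment £4,021.38.
Month 5: interest £88.47; balance after payment £1,849.85.
Month 6: interest £40.70; balance after payment £0.00.

6 months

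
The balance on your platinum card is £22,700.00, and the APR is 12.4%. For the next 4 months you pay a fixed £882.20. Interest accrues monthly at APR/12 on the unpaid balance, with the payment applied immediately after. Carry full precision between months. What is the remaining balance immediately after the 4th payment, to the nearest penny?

Monthly rate r = 12.4%/12 = 1.03333% = 0.0103333.
Each month: B ← B·(1+r) − £882.20.
Month 1: interest £234.57; balance after payment £22,052.37.
Month 2: interest £227.87; balance after payment £21,398.04.
Month 3: interest £221.11; balance after payment £20,736.95.
Month 4: interest £214.28; balance after payment £20,069.04.

£20,069.04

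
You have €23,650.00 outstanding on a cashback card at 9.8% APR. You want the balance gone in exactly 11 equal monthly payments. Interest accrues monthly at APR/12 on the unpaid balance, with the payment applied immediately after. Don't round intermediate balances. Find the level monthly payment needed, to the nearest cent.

Monthly rate r = 9.8%/12 = 0.816667% = 0.00816667.
Level-payment amortization: P = B₀·r / (1 − (1+r)^(−n)) = 23650.00·0.00816667 / (1 − 1.00817^(−11)).
Denominator 1 − (1+r)^(−11) = 0.0855829302.
P = 193.142 / 0.0855829302 ≈ 2256.78.

€2,256.78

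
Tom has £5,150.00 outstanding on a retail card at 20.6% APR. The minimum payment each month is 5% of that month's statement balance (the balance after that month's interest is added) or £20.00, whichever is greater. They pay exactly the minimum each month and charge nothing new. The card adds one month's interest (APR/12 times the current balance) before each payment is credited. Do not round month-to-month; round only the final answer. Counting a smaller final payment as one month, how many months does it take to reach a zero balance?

Monthly rate r = 20.6%/12 = 1.71667% = 0.0171667.
While 5% of the post-interest balance exceeds £20.00, each month B ← (B·(1+r))·(1 − 0.05), i.e. B shrinks by the factor (1+r)·0.95 = 0.96631.
This holds for months 1–76. Entering month 77 the balance is £380.72; 5% of the post-interest balance is now below £20.00, so the flat £20.00 minimum applies from here.
From month 77 a fixed £20.00 at rate r clears £380.72 in 24 more payments. Total: 76 + 24 = 100 months.

100 months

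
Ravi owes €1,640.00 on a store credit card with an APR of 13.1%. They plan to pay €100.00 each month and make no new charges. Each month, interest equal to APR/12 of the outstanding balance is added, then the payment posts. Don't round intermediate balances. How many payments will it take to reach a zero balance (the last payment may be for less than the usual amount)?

19 payments

Monthly rate r = 13.1%/12 = 1.09167% = 0.0109167.
Recurrence: B ← B·(1+r) − €100.00.
Month 1: interest €17.90; balance after payment €1,557.90.
Month 2: interest €17.01; balance after payment €1,474.91.
Closed form: n = −ln(1 − rB₀/P)/ln(1+r) = −ln(0.82097)/ln(1.01092) ≈ 18.169, so the balance reaches zero during payment 19.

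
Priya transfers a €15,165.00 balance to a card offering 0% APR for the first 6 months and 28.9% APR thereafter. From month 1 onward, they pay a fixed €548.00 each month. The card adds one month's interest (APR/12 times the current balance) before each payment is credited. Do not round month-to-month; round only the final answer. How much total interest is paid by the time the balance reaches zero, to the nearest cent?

Promo months 1–6 at r₀ = 0%/12 = 0; months 7+ at r₁ = 28.9%/12 = 0.0240833.
After month 6 (no interest yet): B = €15,165.00 − 6·€548.00 = €11,877.00.
Then at r₁ with €548.00/mo: n₂ = −ln(1 − r₁·B/P)/ln(1+r₁) ≈ 31.01 → 32 more payments.
Total paid = 37·€548.00 + €7.92 = €20,283.92; interest = €20,283.92 − €15,165.00 = €5,118.92.

€5,118.92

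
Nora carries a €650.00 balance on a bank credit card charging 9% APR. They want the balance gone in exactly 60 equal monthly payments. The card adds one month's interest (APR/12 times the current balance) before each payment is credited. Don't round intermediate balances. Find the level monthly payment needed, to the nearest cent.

€13.49

Monthly rate r = 9%/12 = 0.75% = 0.0075.
Level-payment amortization: P = B₀·r / (1 − (1+r)^(−n)) = 650.00·0.0075 / (1 − 1.0075^(−60)).
Denominator 1 − (1+r)^(−60) = 0.361300301.
P = 4.875 / 0.361300301 ≈ 13.49.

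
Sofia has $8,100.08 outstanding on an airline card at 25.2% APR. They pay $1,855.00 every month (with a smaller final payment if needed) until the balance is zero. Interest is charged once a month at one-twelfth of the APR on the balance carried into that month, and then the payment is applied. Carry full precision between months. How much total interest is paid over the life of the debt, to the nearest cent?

$489.17

Monthly rate r = 25.2%/12 = 2.1% = 0.021.
Payoff takes n = ⌈−ln(1 − rB₀/P)/ln(1+r)⌉ = ⌈4.628⌉ = 5 payments; the last is $1,169.25.
Total paid = 4·$1,855.00 + $1,169.25 = $8,589.25.
Total interest = total paid − principal = $8,589.25 − $8,100.08 = $489.17.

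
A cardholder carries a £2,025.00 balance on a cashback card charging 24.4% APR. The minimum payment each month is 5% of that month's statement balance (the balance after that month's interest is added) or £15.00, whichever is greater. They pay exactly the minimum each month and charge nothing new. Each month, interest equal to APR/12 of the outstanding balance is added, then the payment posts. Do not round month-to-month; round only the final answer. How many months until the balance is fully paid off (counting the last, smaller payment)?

88 months

Monthly rate r = 24.4%/12 = 2.03333% = 0.0203333.
While 5% of the post-interest balance exceeds £15.00, each month B ← (B·(1+r))·(1 − 0.05), i.e. B shrinks by the factor (1+r)·0.95 = 0.96932.
This holds for months 1–62. Entering month 63 the balance is £293.29; 5% of the post-interest balance is now below £15.00, so the flat £15.00 minimum applies from here.
From month 63 a fixed £15.00 at rate r clears £293.29 in 26 more payments. Total: 62 + 26 = 88 months.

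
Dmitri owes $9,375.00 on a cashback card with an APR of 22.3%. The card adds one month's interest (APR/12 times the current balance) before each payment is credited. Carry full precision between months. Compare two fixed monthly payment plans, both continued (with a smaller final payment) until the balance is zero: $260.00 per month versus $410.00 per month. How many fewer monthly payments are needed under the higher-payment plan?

30 fewer payments

Monthly rate r = 22.3%/12 = 1.85833% = 0.0185833.
At $260.00/mo: n = ⌈−ln(1 − rB₀/P)/ln(1+r)⌉ = 61 payments (last $58.52); total interest = total paid − $9,375.00 = $6,283.52.
At $410.00/mo: 31 payments (last $19.53); total interest $2,944.53.
Payments saved = 61 − 31 = 30.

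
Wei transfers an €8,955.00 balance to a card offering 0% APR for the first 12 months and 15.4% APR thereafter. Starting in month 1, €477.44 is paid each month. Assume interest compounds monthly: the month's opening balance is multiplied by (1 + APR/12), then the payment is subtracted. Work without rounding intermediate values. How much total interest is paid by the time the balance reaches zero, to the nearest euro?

Promo months 1–12 at r₀ = 0%/12 = 0; months 13+ at r₁ = 15.4%/12 = 0.0128333.
After month 12 (no interest yet): B = €8,955.00 − 12·€477.44 = €3,225.72.
Then at r₁ with €477.44/mo: n₂ = −ln(1 − r₁·B/P)/ln(1+r₁) ≈ 7.11 → 8 more payments.
Total paid = 19·€477.44 + €54.04 = €9,125.40; interest = €9,125.40 − €8,955.00 = €170.40.

€170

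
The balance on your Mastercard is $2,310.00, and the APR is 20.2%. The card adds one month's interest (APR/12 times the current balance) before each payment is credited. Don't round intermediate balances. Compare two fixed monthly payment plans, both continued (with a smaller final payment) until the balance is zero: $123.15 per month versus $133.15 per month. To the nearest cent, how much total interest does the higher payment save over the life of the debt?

Monthly rate r = 20.2%/12 = 1.68333% = 0.0168333.
At $123.15/mo: n = ⌈−ln(1 − rB₀/P)/ln(1+r)⌉ = 23 payments (last $90.10); total interest = total paid − $2,310.00 = $489.40.
At $133.15/mo: 21 payments (last $91.98); total interest $444.98.
Interest saved = $489.40 − $444.98 = $44.42.

$44.42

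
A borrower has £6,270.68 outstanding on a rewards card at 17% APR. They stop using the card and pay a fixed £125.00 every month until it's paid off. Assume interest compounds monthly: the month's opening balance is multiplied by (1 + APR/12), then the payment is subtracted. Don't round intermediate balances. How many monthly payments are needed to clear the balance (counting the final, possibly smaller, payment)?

89 months

Monthly rate r = 17%/12 = 1.41667% = 0.0141667.
Recurrence: B ← B·(1+r) − £125.00.
Month 1: interest £88.83; balance after payment £6,234.51.
Month 2: interest £88.32; balance after payment £6,197.84.
Closed form: n = −ln(1 − rB₀/P)/ln(1+r) = −ln(0.28932)/ln(1.01417) ≈ 88.163, so the balance reaches zero during payment 89.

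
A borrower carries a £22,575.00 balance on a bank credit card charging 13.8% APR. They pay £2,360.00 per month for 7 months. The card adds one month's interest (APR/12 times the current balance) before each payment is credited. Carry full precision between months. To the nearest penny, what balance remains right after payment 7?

£7,355.21

Monthly rate r = 13.8%/12 = 1.15% = 0.0115.
Each month: B ← B·(1+r) − £2,360.00.
Month 1: interest £259.61; balance after payment £20,474.61.
Month 2: interest £235.46; balance after payment £18,350.07.
Month 3: interest £211.03; balance after payment £16,201.10.
Month 4: interest £186.31; balance after payment £14,027.41.
Month 5: interest £161.32; balance after payment £11,828.72.
Month 6: interest £136.03; balance after payment £9,604.75.
Month 7: interest £110.45; balance after payment £7,355.21.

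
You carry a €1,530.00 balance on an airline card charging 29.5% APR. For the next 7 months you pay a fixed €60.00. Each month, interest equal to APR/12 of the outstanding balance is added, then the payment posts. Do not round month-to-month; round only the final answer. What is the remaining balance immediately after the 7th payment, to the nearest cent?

€1,361.24

Monthly rate r = 29.5%/12 = 2.45833% = 0.0245833.
Each month: B ← B·(1+r) − €60.00.
Month 1: interest €37.61; balance after payment €1,507.61.
Month 2: interest €37.06; balance after payment €1,484.67.
Month 3: interest €36.50; balance after payment €1,461.17.
Month 4: interest €35.92; balance after payment €1,437.09.
Month 5: interest €35.33; balance after payment €1,412.42.
Month 6: interest €34.72; balance after payment €1,387.14.
Month 7: interest €34.10; balance after payment €1,361.24.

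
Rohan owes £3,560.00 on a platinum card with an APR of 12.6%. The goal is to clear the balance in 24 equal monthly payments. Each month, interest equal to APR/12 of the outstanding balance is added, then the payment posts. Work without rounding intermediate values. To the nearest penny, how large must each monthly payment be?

£168.58

Monthly rate r = 12.6%/12 = 1.05% = 0.0105.
Level-payment amortization: P = B₀·r / (1 − (1+r)^(−n)) = 3560.00·0.0105 / (1 − 1.0105^(−24)).
Denominator 1 − (1+r)^(−24) = 0.221733438.
P = 37.38 / 0.221733438 ≈ 168.58.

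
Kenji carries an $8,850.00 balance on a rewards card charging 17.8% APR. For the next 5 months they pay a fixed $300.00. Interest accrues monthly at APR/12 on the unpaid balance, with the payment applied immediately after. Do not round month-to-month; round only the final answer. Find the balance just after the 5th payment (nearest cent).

Monthly rate r = 17.8%/12 = 1.48333% = 0.0148333.
Each month: B ← B·(1+r) − $300.00.
Month 1: interest $131.28; balance after payment $8,681.27.
Month 2: interest $128.77; balance after payment $8,510.05.
Month 3: interest $126.23; balance after payment $8,336.28.
Month 4: interest $123.65; balance after payment $8,159.93.
Month 5: interest $121.04; balance after payment $7,980.97.

$7,980.97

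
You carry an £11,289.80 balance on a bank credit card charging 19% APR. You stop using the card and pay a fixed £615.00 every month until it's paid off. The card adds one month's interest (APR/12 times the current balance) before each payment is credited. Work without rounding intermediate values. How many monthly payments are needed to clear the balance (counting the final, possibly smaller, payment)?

22 payments

Monthly rate r = 19%/12 = 1.58333% = 0.0158333.
Recurrence: B ← B·(1+r) − £615.00.
Month 1: interest £178.76; balance after payment £10,853.56.
Month 2: interest £171.85; balance after payment £10,410.40.
Closed form: n = −ln(1 − rB₀/P)/ln(1+r) = −ln(0.70934)/ln(1.01583) ≈ 21.861, so the balance reaches zero during payment 22.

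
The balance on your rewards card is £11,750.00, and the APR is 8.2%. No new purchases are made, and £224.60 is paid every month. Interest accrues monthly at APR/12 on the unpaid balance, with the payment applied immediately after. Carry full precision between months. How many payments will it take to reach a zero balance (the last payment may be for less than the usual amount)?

65 months

Monthly rate r = 8.2%/12 = 0.683333% = 0.00683333.
Recurrence: B ← B·(1+r) − £224.60.
Month 1: interest £80.29; balance after payment £11,605.69.
Month 2: interest £79.31; balance after payment £11,460.40.
Closed form: n = −ln(1 − rB₀/P)/ln(1+r) = −ln(0.64251)/ln(1.00683) ≈ 64.958, so the balance reaches zero during payment 65.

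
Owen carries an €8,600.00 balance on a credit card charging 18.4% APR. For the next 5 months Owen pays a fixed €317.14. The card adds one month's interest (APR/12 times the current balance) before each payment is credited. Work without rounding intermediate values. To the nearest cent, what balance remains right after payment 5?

Monthly rate r = 18.4%/12 = 1.53333% = 0.0153333.
Each month: B ← B·(1+r) − €317.14.
Month 1: interest €131.87; balance after payment €8,414.73.
Month 2: interest €129.03; balance after payment €8,226.61.
Month 3: interest €126.14; balance after payment €8,035.61.
Month 4: interest €123.21; balance after payment €7,841.69.
Month 5: interest €120.24; balance after payment €7,644.79.

€7,644.79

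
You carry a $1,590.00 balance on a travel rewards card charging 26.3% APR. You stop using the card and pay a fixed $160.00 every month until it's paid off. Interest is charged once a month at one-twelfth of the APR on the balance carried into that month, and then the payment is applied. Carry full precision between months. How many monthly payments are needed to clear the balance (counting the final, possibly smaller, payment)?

12 payments

Monthly rate r = 26.3%/12 = 2.19167% = 0.0219167.
Recurrence: B ← B·(1+r) − $160.00.
Month 1: interest $34.85; balance after payment $1,464.85.
Month 2: interest $32.10; balance after payment $1,336.95.
Closed form: n = −ln(1 − rB₀/P)/ln(1+r) = −ln(0.7822)/ln(1.02192) ≈ 11.330, so the balance reaches zero during payment 12.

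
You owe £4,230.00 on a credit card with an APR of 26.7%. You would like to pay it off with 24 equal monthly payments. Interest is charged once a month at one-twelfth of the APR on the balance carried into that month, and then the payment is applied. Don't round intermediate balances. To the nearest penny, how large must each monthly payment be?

£229.39

Monthly rate r = 26.7%/12 = 2.225% = 0.02225.
Level-payment amortization: P = B₀·r / (1 − (1+r)^(−n)) = 4230.00·0.02225 / (1 − 1.02225^(−24)).
Denominator 1 − (1+r)^(−24) = 0.410302701.
P = 94.1175 / 0.410302701 ≈ 229.39.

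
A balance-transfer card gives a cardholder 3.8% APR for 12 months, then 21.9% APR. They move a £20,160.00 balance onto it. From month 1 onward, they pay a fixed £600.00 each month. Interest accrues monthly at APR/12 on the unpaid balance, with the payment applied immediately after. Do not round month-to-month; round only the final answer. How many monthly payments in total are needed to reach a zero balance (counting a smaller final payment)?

42 payments

Promo months 1–12 at r₀ = 3.8%/12 = 0.00316667; months 13+ at r₁ = 21.9%/12 = 0.01825.
After month 12: iterate B ← B·(1+r₀) − £600.00 for 12 months → £13,612.83.
Then at r₁ with £600.00/mo: n₂ = −ln(1 − r₁·B/P)/ln(1+r₁) ≈ 29.56 → 30 more payments.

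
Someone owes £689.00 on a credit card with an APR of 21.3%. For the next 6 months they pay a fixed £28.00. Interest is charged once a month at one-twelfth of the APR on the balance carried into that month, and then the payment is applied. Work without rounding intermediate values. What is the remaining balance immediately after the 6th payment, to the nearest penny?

Monthly rate r = 21.3%/12 = 1.775% = 0.01775.
Each month: B ← B·(1+r) − £28.00.
Month 1: interest £12.23; balance after payment £673.23.
Month 2: interest £11.95; balance after payment £657.18.
Month 3: interest £11.66; balance after payment £640.84.
Month 4: interest £11.37; balance after payment £624.22.
Month 5: interest £11.08; balance after payment £607.30.
Month 6: interest £10.78; balance after payment £590.08.

£590.08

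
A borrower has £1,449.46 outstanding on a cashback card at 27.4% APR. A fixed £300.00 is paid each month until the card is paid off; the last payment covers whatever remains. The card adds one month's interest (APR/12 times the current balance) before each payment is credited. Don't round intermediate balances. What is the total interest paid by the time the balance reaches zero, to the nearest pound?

Monthly rate r = 27.4%/12 = 2.28333% = 0.0228333.
Payoff takes n = ⌈−ln(1 − rB₀/P)/ln(1+r)⌉ = ⌈5.178⌉ = 6 payments; the last is £53.79.
Total paid = 5·£300.00 + £53.79 = £1,553.79.
Total interest = total paid − principal = £1,553.79 − £1,449.46 = £104.33.

£104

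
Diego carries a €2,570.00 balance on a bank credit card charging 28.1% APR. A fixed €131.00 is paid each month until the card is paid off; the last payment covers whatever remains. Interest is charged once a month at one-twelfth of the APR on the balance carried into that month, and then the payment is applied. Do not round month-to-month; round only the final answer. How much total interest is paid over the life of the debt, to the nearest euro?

€911

Monthly rate r = 28.1%/12 = 2.34167% = 0.0234167.
Payoff takes n = ⌈−ln(1 − rB₀/P)/ln(1+r)⌉ = ⌈26.573⌉ = 27 payments; the last is €75.38.
Total paid = 26·€131.00 + €75.38 = €3,481.38.
Total interest = total paid − principal = €3,481.38 − €2,570.00 = €911.38.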